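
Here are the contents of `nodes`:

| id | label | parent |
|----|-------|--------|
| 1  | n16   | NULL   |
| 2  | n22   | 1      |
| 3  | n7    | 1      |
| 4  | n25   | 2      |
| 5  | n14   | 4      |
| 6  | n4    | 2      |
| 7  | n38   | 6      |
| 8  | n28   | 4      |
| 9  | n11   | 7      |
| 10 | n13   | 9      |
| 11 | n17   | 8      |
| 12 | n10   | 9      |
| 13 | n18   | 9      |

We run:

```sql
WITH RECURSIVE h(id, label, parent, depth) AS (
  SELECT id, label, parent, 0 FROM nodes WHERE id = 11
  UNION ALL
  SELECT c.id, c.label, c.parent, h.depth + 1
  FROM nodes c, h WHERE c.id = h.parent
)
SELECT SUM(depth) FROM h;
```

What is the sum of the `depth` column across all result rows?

Base: id=11 (n17), parent=8, depth 0.
Iteration 1: join on id=8 -> n28 (id 8, parent=4, depth 1).
Iteration 2: join on id=4 -> n25 (id 4, parent=2, depth 2).
Iteration 3: join on id=2 -> n22 (id 2, parent=1, depth 3).
Iteration 4: join on id=1 -> n16 (id 1, parent=NULL, depth 4).
Iteration 5: parent is NULL; no match; recursion stops.
SUM(depth) = 0 + 1 + 2 + 3 + 4 = 10.

10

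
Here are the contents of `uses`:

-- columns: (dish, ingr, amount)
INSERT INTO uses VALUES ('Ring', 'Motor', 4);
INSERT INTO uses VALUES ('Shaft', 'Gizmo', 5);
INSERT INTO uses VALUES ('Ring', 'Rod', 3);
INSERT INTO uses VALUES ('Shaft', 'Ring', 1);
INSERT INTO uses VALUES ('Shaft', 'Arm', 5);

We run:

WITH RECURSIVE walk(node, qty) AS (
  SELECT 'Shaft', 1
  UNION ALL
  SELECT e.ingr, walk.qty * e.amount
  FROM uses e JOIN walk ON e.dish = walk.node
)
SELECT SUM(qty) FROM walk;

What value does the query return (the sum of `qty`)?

19

Base: (Shaft, qty=1).
Iteration 1: components of {Shaft} -> Arm = 1*5 = 5, Gizmo = 1*5 = 5, Ring = 1*1 = 1.
Iteration 2: components of {Arm,Gizmo,Ring} -> Motor = 1*4 = 4, Rod = 1*3 = 3.
Iteration 3: no further components; recursion stops.
SUM(qty) = 1 + 1 + 5 + 5 + 3 + 4 = 19.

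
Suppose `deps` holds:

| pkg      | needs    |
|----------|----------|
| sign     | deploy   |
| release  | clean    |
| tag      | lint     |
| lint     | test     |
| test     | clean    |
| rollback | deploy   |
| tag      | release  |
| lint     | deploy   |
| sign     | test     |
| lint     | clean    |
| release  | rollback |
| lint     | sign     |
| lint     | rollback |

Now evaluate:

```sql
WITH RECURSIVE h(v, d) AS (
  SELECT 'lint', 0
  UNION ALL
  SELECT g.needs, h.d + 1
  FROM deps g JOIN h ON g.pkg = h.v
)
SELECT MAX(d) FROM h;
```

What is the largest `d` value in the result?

Base: (lint, d=0).
Iteration 1: edges from {lint} -> (clean, d=1), (deploy, d=1), (rollback, d=1), (sign, d=1), (test, d=1).
Iteration 2: edges from {clean,deploy,rollback,sign,test} -> (clean, d=2), (deploy, d=2) x2, (test, d=2). [UNION ALL keeps all 4 new rows, including repeats]
Iteration 3: edges from {clean,deploy,test} -> (clean, d=3).
Iteration 4: no outgoing edges from {clean}; recursion stops.
d values: 0, 1, 1, 1, 1, 1, 2, 2, 2, 2, 3; the maximum is 3.

3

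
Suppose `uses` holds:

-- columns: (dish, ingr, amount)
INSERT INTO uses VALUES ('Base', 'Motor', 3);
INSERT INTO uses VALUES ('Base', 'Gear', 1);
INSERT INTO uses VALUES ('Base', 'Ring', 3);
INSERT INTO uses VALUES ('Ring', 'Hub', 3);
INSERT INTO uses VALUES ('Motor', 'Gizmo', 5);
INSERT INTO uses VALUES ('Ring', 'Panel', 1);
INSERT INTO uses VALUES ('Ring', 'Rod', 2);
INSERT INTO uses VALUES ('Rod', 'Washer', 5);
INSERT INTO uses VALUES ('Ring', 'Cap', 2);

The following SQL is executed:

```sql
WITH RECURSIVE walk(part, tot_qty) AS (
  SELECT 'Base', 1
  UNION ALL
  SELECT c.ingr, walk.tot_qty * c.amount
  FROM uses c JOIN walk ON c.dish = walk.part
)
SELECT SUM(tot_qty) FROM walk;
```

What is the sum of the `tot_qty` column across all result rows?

Base: (Base, tot_qty=1).
Iteration 1: components of {Base} -> Gear = 1*1 = 1, Motor = 1*3 = 3, Ring = 1*3 = 3.
Iteration 2: components of {Gear,Motor,Ring} -> Cap = 3*2 = 6, Gizmo = 3*5 = 15, Hub = 3*3 = 9, Panel = 3*1 = 3, Rod = 3*2 = 6.
Iteration 3: components of {Cap,Gizmo,Hub,Panel,Rod} -> Washer = 6*5 = 30.
Iteration 4: no further components; recursion stops.
SUM(tot_qty) = 1 + 3 + 1 + 3 + 15 + 9 + 3 + 6 + 6 + 30 = 77.

77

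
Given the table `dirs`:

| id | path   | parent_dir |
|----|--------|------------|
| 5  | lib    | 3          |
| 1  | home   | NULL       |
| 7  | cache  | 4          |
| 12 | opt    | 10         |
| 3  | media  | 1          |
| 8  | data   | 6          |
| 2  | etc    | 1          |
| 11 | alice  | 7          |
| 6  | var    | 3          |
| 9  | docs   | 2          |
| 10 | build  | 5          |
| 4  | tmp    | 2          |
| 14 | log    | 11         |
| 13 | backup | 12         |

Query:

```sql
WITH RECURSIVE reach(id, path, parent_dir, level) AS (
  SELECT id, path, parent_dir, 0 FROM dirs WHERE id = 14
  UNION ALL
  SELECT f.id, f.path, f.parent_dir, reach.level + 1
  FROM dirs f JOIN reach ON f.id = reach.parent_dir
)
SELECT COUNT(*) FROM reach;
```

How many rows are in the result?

6

Base: id=14 (log), parent_dir=11, level 0.
Iteration 1: join on id=11 -> alice (id 11, parent_dir=7, level 1).
Iteration 2: join on id=7 -> cache (id 7, parent_dir=4, level 2).
Iteration 3: join on id=4 -> tmp (id 4, parent_dir=2, level 3).
Iteration 4: join on id=2 -> etc (id 2, parent_dir=1, level 4).
Iteration 5: join on id=1 -> home (id 1, parent_dir=NULL, level 5).
Iteration 6: parent_dir is NULL; no match; recursion stops.
Total rows emitted: 6.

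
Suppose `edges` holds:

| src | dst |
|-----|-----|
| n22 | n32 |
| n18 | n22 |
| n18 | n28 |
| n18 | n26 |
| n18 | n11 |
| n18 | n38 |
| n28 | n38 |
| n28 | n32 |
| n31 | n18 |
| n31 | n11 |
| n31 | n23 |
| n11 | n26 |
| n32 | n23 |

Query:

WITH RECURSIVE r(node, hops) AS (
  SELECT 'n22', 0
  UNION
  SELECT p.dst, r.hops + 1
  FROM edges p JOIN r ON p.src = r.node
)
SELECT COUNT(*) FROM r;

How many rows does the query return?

Base: (n22, hops=0).
Iteration 1: edges from {n22} -> (n32, hops=1).
Iteration 2: edges from {n32} -> (n23, hops=2).
Iteration 3: no outgoing edges from {n23}; recursion stops.
Total rows emitted: 3.

3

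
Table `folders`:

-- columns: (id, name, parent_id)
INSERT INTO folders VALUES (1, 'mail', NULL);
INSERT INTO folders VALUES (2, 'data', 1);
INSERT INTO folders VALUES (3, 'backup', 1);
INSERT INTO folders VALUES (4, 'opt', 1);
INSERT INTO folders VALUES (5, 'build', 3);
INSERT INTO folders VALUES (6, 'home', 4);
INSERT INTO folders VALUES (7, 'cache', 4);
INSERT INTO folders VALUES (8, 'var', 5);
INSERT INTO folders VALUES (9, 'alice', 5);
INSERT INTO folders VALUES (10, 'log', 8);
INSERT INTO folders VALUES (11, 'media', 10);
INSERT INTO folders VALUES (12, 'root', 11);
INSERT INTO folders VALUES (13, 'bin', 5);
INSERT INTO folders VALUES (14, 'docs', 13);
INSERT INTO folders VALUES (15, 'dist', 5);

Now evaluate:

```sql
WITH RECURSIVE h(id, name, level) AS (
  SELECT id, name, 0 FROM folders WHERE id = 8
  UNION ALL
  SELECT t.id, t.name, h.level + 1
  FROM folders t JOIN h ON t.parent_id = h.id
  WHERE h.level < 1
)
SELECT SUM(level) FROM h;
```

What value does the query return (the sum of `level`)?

1

Base: id=8 (var) at level 0.
Iteration 1: rows with parent_id in {8} -> log (id 10, level 1).
Iteration 2: level < 1 fails for all current rows; recursion stops.
SUM(level) = 0 + 1 = 1.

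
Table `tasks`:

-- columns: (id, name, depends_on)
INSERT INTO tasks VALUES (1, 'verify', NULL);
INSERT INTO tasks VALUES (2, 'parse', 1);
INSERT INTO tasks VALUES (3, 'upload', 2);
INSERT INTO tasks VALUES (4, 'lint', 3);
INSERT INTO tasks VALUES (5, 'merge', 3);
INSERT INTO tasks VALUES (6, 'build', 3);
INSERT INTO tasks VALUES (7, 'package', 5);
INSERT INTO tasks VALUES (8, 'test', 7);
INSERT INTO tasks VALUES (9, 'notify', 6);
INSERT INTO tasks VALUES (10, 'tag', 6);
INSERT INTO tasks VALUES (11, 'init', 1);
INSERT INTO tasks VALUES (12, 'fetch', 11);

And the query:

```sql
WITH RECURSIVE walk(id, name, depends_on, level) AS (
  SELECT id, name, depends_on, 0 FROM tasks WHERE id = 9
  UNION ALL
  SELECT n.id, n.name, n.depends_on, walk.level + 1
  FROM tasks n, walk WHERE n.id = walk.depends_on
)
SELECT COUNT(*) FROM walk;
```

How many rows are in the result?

5

Base: id=9 (notify), depends_on=6, level 0.
Iteration 1: join on id=6 -> build (id 6, depends_on=3, level 1).
Iteration 2: join on id=3 -> upload (id 3, depends_on=2, level 2).
Iteration 3: join on id=2 -> parse (id 2, depends_on=1, level 3).
Iteration 4: join on id=1 -> verify (id 1, depends_on=NULL, level 4).
Iteration 5: depends_on is NULL; no match; recursion stops.
Total rows emitted: 5.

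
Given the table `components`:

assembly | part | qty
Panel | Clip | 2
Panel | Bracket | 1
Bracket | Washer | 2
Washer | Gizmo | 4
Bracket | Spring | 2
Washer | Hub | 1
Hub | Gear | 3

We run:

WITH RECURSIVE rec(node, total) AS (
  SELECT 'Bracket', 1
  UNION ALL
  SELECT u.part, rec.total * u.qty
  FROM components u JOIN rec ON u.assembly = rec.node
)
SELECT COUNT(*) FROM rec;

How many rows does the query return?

Base: (Bracket, total=1).
Iteration 1: components of {Bracket} -> Spring = 1*2 = 2, Washer = 1*2 = 2.
Iteration 2: components of {Spring,Washer} -> Gizmo = 2*4 = 8, Hub = 2*1 = 2.
Iteration 3: components of {Gizmo,Hub} -> Gear = 2*3 = 6.
Iteration 4: no further components; recursion stops.
Total rows emitted: 6.

6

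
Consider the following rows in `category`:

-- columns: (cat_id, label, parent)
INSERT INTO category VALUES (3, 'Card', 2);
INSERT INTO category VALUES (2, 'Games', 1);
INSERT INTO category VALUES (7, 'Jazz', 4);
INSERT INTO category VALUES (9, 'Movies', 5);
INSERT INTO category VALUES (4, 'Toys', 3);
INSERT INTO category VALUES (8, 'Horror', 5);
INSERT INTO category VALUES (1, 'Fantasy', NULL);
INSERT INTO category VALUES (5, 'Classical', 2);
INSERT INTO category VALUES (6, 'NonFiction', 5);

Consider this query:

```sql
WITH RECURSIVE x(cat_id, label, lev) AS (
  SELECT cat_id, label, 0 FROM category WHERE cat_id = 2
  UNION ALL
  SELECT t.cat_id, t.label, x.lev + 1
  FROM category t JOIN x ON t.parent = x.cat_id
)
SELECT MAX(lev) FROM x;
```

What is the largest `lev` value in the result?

3

Base: cat_id=2 (Games) at lev 0.
Iteration 1: rows with parent in {2} -> Card (id 3, lev 1), Classical (id 5, lev 1).
Iteration 2: rows with parent in {3,5} -> Toys (id 4, lev 2), NonFiction (id 6, lev 2), Horror (id 8, lev 2), Movies (id 9, lev 2).
Iteration 3: rows with parent in {4,6,8,9} -> Jazz (id 7, lev 3).
Iteration 4: no rows with parent in {7}; recursion stops.
lev values: 0, 1, 1, 2, 2, 2, 2, 3; the maximum is 3.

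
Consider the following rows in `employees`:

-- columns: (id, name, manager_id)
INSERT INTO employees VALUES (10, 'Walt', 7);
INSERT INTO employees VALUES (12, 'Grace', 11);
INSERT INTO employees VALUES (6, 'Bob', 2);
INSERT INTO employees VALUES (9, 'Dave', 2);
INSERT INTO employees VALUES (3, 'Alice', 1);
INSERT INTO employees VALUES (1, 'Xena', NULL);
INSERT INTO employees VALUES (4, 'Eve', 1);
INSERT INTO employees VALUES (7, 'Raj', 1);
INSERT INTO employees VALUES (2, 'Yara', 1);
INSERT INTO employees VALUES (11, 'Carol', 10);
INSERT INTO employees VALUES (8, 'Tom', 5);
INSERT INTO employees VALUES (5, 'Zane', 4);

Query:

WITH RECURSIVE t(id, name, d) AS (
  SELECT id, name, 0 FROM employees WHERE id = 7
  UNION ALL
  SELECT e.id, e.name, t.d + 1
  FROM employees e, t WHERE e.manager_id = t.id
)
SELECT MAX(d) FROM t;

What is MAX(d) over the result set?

3

Base: id=7 (Raj) at d 0.
Iteration 1: rows with manager_id in {7} -> Walt (id 10, d 1).
Iteration 2: rows with manager_id in {10} -> Carol (id 11, d 2).
Iteration 3: rows with manager_id in {11} -> Grace (id 12, d 3).
Iteration 4: no rows with manager_id in {12}; recursion stops.
d values: 0, 1, 2, 3; the maximum is 3.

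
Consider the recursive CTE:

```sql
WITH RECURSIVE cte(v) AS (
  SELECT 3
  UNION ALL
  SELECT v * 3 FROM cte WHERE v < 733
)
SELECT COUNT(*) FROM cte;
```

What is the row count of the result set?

Base: v=3.
Iteration 1: 3 < 733 holds -> v = 3 * 3 = 9.
Iteration 2: 9 < 733 holds -> v = 9 * 3 = 27.
Iteration 3: 27 < 733 holds -> v = 27 * 3 = 81.
Iteration 4: 81 < 733 holds -> v = 81 * 3 = 243.
Iteration 5: 243 < 733 holds -> v = 243 * 3 = 729.
Iteration 6: 729 < 733 holds -> v = 729 * 3 = 2187.
Iteration 7: 2187 < 733 fails; recursion stops.
Total rows emitted: 7.

7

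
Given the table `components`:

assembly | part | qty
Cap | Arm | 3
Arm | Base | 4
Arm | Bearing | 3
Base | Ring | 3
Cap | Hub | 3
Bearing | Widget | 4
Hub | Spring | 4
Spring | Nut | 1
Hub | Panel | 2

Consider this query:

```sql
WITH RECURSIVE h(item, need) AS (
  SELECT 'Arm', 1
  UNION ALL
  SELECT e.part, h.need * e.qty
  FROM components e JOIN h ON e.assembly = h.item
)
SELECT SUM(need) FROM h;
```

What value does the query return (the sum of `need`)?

Base: (Arm, need=1).
Iteration 1: components of {Arm} -> Base = 1*4 = 4, Bearing = 1*3 = 3.
Iteration 2: components of {Base,Bearing} -> Ring = 4*3 = 12, Widget = 3*4 = 12.
Iteration 3: no further components; recursion stops.
SUM(need) = 1 + 4 + 3 + 12 + 12 = 32.

32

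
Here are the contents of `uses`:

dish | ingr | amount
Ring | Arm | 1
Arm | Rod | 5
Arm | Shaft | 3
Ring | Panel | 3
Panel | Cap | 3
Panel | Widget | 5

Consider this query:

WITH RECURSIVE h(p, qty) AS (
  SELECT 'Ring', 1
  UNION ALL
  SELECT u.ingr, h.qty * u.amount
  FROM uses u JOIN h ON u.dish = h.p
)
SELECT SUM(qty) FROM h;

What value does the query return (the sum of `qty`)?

Base: (Ring, qty=1).
Iteration 1: components of {Ring} -> Arm = 1*1 = 1, Panel = 1*3 = 3.
Iteration 2: components of {Arm,Panel} -> Cap = 3*3 = 9, Rod = 1*5 = 5, Shaft = 1*3 = 3, Widget = 3*5 = 15.
Iteration 3: no further components; recursion stops.
SUM(qty) = 1 + 1 + 3 + 5 + 3 + 9 + 15 = 37.

37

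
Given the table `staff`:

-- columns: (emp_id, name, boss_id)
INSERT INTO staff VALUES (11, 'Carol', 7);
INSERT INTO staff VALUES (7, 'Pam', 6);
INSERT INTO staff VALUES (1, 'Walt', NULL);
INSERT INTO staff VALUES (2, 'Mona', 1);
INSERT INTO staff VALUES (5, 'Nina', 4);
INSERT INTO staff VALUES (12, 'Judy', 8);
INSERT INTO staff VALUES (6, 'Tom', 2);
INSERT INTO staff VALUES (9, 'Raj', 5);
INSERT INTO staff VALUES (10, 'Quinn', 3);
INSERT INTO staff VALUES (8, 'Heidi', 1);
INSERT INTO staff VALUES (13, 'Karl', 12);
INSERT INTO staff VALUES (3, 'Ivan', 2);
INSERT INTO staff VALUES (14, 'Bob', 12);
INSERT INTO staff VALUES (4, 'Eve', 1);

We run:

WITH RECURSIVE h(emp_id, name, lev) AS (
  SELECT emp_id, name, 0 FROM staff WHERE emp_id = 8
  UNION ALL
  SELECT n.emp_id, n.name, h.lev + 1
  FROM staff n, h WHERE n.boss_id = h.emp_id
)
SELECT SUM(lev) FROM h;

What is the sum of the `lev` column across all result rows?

5

Base: emp_id=8 (Heidi) at lev 0.
Iteration 1: rows with boss_id in {8} -> Judy (id 12, lev 1).
Iteration 2: rows with boss_id in {12} -> Karl (id 13, lev 2), Bob (id 14, lev 2).
Iteration 3: no rows with boss_id in {13,14}; recursion stops.
SUM(lev) = 0 + 1 + 2 + 2 = 5.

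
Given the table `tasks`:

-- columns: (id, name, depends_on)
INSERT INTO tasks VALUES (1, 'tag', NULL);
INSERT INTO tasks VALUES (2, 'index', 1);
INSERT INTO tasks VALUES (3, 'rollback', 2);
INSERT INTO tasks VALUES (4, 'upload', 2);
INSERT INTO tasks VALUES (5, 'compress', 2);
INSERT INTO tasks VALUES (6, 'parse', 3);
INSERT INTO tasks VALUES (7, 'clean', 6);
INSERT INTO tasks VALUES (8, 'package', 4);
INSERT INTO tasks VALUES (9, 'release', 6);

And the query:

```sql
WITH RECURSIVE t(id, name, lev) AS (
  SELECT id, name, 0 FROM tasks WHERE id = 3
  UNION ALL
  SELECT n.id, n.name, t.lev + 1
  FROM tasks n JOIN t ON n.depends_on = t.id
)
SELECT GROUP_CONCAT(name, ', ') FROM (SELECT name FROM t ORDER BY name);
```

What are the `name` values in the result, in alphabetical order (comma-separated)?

clean, parse, release, rollback

Base: id=3 (rollback) at lev 0.
Iteration 1: rows with depends_on in {3} -> parse (id 6, lev 1).
Iteration 2: rows with depends_on in {6} -> clean (id 7, lev 2), release (id 9, lev 2).
Iteration 3: no rows with depends_on in {7,9}; recursion stops.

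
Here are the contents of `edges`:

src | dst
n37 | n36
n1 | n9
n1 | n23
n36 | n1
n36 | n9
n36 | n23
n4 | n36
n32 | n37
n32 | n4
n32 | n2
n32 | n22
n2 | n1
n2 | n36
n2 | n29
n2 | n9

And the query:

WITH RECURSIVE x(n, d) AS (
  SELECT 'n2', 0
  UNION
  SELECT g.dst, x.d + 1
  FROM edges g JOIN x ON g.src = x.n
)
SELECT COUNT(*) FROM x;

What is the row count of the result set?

10

Base: (n2, d=0).
Iteration 1: edges from {n2} -> (n1, d=1), (n29, d=1), (n36, d=1), (n9, d=1).
Iteration 2: edges from {n1,n29,n36,n9} -> (n1, d=2), (n23, d=2), (n9, d=2). [UNION drops 2 duplicate row(s)]
Iteration 3: edges from {n1,n23,n9} -> (n23, d=3), (n9, d=3).
Iteration 4: no outgoing edges from {n23,n9}; recursion stops.
Total rows emitted: 10.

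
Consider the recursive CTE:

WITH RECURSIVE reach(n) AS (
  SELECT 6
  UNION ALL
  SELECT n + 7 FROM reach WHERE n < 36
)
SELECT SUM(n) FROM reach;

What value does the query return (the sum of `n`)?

141

Base: n=6.
Iteration 1: 6 < 36 holds -> n = 6 + 7 = 13.
Iteration 2: 13 < 36 holds -> n = 13 + 7 = 20.
Iteration 3: 20 < 36 holds -> n = 20 + 7 = 27.
Iteration 4: 27 < 36 holds -> n = 27 + 7 = 34.
Iteration 5: 34 < 36 holds -> n = 34 + 7 = 41.
Iteration 6: 41 < 36 fails; recursion stops.
SUM(n) = 6 + 13 + 20 + 27 + 34 + 41 = 141.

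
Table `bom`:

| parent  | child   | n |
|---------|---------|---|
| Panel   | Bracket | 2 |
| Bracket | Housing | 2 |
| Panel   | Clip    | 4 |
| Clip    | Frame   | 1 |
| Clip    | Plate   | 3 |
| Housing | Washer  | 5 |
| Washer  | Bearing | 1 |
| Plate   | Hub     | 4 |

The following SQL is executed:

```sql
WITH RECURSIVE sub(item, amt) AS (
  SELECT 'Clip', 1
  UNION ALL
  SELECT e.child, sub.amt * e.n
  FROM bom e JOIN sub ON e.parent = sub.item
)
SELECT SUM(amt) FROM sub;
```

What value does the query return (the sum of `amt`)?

17

Base: (Clip, amt=1).
Iteration 1: components of {Clip} -> Frame = 1*1 = 1, Plate = 1*3 = 3.
Iteration 2: components of {Frame,Plate} -> Hub = 3*4 = 12.
Iteration 3: no further components; recursion stops.
SUM(amt) = 1 + 1 + 3 + 12 = 17.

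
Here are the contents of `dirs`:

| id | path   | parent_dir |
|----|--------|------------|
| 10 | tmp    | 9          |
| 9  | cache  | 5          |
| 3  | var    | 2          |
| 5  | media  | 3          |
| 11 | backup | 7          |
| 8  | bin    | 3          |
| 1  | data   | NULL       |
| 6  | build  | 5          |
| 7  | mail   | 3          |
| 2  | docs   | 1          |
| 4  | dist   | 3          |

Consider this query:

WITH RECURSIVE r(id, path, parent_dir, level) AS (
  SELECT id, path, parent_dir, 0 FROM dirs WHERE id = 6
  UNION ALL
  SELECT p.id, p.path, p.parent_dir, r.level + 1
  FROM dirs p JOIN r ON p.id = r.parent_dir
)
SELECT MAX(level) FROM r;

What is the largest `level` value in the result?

4

Base: id=6 (build), parent_dir=5, level 0.
Iteration 1: join on id=5 -> media (id 5, parent_dir=3, level 1).
Iteration 2: join on id=3 -> var (id 3, parent_dir=2, level 2).
Iteration 3: join on id=2 -> docs (id 2, parent_dir=1, level 3).
Iteration 4: join on id=1 -> data (id 1, parent_dir=NULL, level 4).
Iteration 5: parent_dir is NULL; no match; recursion stops.
level values: 0, 1, 2, 3, 4; the maximum is 4.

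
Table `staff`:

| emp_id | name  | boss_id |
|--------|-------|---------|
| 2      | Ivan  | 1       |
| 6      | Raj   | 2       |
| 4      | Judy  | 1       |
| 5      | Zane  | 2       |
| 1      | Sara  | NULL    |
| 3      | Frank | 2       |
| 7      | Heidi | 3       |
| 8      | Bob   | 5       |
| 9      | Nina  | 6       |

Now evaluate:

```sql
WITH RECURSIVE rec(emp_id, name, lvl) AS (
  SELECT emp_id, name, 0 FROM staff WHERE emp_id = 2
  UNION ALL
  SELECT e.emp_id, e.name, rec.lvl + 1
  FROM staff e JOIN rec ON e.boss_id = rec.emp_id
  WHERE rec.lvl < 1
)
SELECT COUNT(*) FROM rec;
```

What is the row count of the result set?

4

Base: emp_id=2 (Ivan) at lvl 0.
Iteration 1: rows with boss_id in {2} -> Frank (id 3, lvl 1), Zane (id 5, lvl 1), Raj (id 6, lvl 1).
Iteration 2: lvl < 1 fails for all current rows; recursion stops.
Total rows emitted: 4.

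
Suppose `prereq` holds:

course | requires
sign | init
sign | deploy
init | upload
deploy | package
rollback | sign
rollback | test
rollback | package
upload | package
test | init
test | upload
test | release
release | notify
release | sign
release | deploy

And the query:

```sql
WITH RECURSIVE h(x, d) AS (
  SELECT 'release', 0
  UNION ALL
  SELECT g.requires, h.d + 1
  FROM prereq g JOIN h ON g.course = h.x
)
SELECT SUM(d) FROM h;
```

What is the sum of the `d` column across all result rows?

19

Base: (release, d=0).
Iteration 1: edges from {release} -> (deploy, d=1), (notify, d=1), (sign, d=1).
Iteration 2: edges from {deploy,notify,sign} -> (deploy, d=2), (init, d=2), (package, d=2).
Iteration 3: edges from {deploy,init,package} -> (package, d=3), (upload, d=3).
Iteration 4: edges from {package,upload} -> (package, d=4).
Iteration 5: no outgoing edges from {package}; recursion stops.
SUM(d) = 0 + 1 + 1 + 1 + 2 + 2 + 2 + 3 + 3 + 4 = 19.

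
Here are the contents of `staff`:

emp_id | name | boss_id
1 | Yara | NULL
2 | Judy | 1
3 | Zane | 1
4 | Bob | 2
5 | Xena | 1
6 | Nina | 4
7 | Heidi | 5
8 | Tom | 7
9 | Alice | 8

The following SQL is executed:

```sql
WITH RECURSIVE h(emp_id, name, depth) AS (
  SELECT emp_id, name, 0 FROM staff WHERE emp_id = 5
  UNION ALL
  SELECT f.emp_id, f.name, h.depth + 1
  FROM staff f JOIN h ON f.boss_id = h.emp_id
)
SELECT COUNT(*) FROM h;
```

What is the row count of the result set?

Base: emp_id=5 (Xena) at depth 0.
Iteration 1: rows with boss_id in {5} -> Heidi (id 7, depth 1).
Iteration 2: rows with boss_id in {7} -> Tom (id 8, depth 2).
Iteration 3: rows with boss_id in {8} -> Alice (id 9, depth 3).
Iteration 4: no rows with boss_id in {9}; recursion stops.
Total rows emitted: 4.

4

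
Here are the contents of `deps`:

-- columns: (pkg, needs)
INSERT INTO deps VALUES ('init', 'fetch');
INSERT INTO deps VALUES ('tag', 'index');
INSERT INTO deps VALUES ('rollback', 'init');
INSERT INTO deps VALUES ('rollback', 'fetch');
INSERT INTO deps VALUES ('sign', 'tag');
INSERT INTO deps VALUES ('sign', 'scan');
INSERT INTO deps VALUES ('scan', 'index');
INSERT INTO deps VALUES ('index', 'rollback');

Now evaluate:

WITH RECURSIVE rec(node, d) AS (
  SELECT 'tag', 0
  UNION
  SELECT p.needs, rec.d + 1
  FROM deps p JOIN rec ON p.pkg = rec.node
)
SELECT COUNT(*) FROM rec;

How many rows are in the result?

Base: (tag, d=0).
Iteration 1: edges from {tag} -> (index, d=1).
Iteration 2: edges from {index} -> (rollback, d=2).
Iteration 3: edges from {rollback} -> (fetch, d=3), (init, d=3).
Iteration 4: edges from {fetch,init} -> (fetch, d=4).
Iteration 5: no outgoing edges from {fetch}; recursion stops.
Total rows emitted: 6.

6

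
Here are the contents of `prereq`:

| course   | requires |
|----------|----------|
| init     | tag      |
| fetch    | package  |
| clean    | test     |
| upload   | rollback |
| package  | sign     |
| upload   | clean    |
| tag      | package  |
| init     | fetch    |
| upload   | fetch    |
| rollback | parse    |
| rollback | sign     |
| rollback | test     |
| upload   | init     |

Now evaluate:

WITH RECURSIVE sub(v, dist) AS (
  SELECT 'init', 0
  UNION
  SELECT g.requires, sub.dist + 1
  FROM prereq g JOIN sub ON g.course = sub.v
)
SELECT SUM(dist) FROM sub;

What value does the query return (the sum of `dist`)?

7

Base: (init, dist=0).
Iteration 1: edges from {init} -> (fetch, dist=1), (tag, dist=1).
Iteration 2: edges from {fetch,tag} -> (package, dist=2). [UNION drops 1 duplicate row(s)]
Iteration 3: edges from {package} -> (sign, dist=3).
Iteration 4: no outgoing edges from {sign}; recursion stops.
SUM(dist) = 0 + 1 + 1 + 2 + 3 = 7.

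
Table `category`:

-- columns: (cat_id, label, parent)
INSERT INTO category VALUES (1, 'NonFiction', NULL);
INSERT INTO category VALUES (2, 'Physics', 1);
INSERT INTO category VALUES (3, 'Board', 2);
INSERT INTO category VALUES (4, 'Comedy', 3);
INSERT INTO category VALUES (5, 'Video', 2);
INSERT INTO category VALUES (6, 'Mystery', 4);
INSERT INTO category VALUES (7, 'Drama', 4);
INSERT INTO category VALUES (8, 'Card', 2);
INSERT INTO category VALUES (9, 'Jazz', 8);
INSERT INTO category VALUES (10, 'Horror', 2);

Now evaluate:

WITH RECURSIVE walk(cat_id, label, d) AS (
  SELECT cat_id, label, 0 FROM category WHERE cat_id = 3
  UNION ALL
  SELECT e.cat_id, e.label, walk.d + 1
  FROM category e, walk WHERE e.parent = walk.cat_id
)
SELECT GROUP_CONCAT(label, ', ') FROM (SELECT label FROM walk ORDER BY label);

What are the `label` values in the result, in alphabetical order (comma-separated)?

Board, Comedy, Drama, Mystery

Base: cat_id=3 (Board) at d 0.
Iteration 1: rows with parent in {3} -> Comedy (id 4, d 1).
Iteration 2: rows with parent in {4} -> Mystery (id 6, d 2), Drama (id 7, d 2).
Iteration 3: no rows with parent in {6,7}; recursion stops.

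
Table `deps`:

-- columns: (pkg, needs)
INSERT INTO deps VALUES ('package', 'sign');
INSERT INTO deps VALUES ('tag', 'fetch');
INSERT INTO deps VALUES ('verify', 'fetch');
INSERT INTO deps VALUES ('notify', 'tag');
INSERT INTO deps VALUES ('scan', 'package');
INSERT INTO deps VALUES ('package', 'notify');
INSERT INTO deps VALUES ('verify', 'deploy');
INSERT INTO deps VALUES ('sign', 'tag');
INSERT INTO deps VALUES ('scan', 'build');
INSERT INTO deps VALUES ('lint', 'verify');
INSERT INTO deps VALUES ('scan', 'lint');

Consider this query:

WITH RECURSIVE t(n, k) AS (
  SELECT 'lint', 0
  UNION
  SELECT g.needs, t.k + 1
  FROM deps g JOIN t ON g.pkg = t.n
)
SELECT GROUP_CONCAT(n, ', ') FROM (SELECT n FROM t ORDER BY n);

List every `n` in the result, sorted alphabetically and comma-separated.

Base: (lint, k=0).
Iteration 1: edges from {lint} -> (verify, k=1).
Iteration 2: edges from {verify} -> (deploy, k=2), (fetch, k=2).
Iteration 3: no outgoing edges from {deploy,fetch}; recursion stops.

deploy, fetch, lint, verify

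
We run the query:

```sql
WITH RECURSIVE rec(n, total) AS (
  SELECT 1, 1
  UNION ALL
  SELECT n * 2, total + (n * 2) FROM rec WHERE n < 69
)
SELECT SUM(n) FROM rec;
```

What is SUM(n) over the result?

255

Base: n=1, total=1.
Iteration 1: 1 < 69 holds -> n = 1 * 2 = 2, total = 1 + 2 = 3.
Iteration 2: 2 < 69 holds -> n = 2 * 2 = 4, total = 3 + 4 = 7.
Iteration 3: 4 < 69 holds -> n = 4 * 2 = 8, total = 7 + 8 = 15.
Iteration 4: 8 < 69 holds -> n = 8 * 2 = 16, total = 15 + 16 = 31.
Iteration 5: 16 < 69 holds -> n = 16 * 2 = 32, total = 31 + 32 = 63.
Iteration 6: 32 < 69 holds -> n = 32 * 2 = 64, total = 63 + 64 = 127.
Iteration 7: 64 < 69 holds -> n = 64 * 2 = 128, total = 127 + 128 = 255.
Iteration 8: 128 < 69 fails; recursion stops.
SUM(n) = 1 + 2 + 4 + 8 + 16 + 32 + 64 + 128 = 255.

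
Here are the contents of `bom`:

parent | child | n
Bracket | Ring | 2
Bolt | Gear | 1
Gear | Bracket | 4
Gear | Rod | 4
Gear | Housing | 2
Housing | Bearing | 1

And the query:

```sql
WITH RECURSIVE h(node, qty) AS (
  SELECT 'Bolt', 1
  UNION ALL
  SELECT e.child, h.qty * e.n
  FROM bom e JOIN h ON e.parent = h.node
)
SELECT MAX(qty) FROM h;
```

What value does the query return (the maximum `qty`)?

Base: (Bolt, qty=1).
Iteration 1: components of {Bolt} -> Gear = 1*1 = 1.
Iteration 2: components of {Gear} -> Bracket = 1*4 = 4, Housing = 1*2 = 2, Rod = 1*4 = 4.
Iteration 3: components of {Bracket,Housing,Rod} -> Bearing = 2*1 = 2, Ring = 4*2 = 8.
Iteration 4: no further components; recursion stops.
qty values: 1, 1, 2, 4, 4, 2, 8; the maximum is 8.

8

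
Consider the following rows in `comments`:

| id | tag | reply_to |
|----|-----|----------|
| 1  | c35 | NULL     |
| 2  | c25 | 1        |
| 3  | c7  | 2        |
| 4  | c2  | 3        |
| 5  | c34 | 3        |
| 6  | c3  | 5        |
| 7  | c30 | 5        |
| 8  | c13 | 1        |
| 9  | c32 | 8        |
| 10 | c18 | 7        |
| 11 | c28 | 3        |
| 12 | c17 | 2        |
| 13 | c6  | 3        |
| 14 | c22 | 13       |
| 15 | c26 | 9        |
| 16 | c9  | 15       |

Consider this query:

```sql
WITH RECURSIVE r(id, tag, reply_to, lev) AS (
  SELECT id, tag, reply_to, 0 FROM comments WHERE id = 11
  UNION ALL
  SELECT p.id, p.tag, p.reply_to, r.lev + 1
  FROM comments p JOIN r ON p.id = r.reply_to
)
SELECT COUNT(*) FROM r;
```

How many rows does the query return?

Base: id=11 (c28), reply_to=3, lev 0.
Iteration 1: join on id=3 -> c7 (id 3, reply_to=2, lev 1).
Iteration 2: join on id=2 -> c25 (id 2, reply_to=1, lev 2).
Iteration 3: join on id=1 -> c35 (id 1, reply_to=NULL, lev 3).
Iteration 4: reply_to is NULL; no match; recursion stops.
Total rows emitted: 4.

4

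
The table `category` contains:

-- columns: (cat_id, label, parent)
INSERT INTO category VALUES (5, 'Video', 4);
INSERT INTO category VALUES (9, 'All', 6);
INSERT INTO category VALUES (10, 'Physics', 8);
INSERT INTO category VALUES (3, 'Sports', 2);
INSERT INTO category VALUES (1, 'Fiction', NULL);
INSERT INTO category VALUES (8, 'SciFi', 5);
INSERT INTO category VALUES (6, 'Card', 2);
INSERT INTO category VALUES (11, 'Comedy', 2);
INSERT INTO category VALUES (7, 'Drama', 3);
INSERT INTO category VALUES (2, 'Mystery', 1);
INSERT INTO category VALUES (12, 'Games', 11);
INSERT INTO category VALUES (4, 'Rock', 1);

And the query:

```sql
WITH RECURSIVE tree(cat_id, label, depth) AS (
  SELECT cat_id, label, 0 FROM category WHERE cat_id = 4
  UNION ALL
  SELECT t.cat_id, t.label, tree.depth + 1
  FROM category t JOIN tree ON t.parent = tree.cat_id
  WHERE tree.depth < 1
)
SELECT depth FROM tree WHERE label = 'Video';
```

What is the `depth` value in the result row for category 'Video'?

Base: cat_id=4 (Rock) at depth 0.
Iteration 1: rows with parent in {4} -> Video (id 5, depth 1).
Iteration 2: depth < 1 fails for all current rows; recursion stops.

1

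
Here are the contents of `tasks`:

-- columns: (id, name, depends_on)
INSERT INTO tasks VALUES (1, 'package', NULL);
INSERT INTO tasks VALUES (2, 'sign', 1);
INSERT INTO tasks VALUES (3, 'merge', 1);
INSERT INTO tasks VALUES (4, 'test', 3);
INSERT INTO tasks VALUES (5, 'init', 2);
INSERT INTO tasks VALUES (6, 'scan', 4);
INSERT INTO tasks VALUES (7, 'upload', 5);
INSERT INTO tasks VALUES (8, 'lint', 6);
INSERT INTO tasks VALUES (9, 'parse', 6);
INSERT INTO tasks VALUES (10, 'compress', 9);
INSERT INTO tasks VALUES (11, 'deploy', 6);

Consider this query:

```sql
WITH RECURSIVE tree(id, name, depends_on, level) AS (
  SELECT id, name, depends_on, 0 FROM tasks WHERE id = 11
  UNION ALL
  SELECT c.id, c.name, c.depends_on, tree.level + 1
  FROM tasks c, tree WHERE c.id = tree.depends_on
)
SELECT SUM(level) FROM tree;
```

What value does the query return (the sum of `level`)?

10

Base: id=11 (deploy), depends_on=6, level 0.
Iteration 1: join on id=6 -> scan (id 6, depends_on=4, level 1).
Iteration 2: join on id=4 -> test (id 4, depends_on=3, level 2).
Iteration 3: join on id=3 -> merge (id 3, depends_on=1, level 3).
Iteration 4: join on id=1 -> package (id 1, depends_on=NULL, level 4).
Iteration 5: depends_on is NULL; no match; recursion stops.
SUM(level) = 0 + 1 + 2 + 3 + 4 = 10.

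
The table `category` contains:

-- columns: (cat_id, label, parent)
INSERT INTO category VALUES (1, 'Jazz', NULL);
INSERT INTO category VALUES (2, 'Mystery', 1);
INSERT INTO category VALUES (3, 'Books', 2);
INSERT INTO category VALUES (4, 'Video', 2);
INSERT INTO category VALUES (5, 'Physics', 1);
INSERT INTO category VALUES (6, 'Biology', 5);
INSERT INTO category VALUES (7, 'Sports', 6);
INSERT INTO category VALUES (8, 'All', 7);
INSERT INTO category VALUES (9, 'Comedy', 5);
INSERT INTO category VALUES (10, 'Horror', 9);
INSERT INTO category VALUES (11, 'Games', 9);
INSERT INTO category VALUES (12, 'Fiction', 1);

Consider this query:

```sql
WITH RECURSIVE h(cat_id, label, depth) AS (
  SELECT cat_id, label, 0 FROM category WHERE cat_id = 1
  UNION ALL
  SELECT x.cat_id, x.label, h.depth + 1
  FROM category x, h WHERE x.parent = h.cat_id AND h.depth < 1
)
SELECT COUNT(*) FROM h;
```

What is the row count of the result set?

4

Base: cat_id=1 (Jazz) at depth 0.
Iteration 1: rows with parent in {1} -> Mystery (id 2, depth 1), Physics (id 5, depth 1), Fiction (id 12, depth 1).
Iteration 2: depth < 1 fails for all current rows; recursion stops.
Total rows emitted: 4.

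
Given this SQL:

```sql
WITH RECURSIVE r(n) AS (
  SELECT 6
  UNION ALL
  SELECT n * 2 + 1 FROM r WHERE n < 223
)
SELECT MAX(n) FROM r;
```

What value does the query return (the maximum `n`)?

Base: n=6.
Iteration 1: 6 < 223 holds -> n = 6 * 2 + 1 = 13.
Iteration 2: 13 < 223 holds -> n = 13 * 2 + 1 = 27.
Iteration 3: 27 < 223 holds -> n = 27 * 2 + 1 = 55.
Iteration 4: 55 < 223 holds -> n = 55 * 2 + 1 = 111.
Iteration 5: 111 < 223 holds -> n = 111 * 2 + 1 = 223.
Iteration 6: 223 < 223 fails; recursion stops.
n values: 6, 13, 27, 55, 111, 223; the maximum is 223.

223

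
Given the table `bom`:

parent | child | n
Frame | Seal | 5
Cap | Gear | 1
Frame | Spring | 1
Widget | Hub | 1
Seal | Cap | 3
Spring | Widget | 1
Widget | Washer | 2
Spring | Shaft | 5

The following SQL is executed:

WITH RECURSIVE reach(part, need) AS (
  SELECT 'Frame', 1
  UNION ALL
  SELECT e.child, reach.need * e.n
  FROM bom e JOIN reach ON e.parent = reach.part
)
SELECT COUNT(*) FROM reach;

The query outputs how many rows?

9

Base: (Frame, need=1).
Iteration 1: components of {Frame} -> Seal = 1*5 = 5, Spring = 1*1 = 1.
Iteration 2: components of {Seal,Spring} -> Cap = 5*3 = 15, Shaft = 1*5 = 5, Widget = 1*1 = 1.
Iteration 3: components of {Cap,Shaft,Widget} -> Gear = 15*1 = 15, Hub = 1*1 = 1, Washer = 1*2 = 2.
Iteration 4: no further components; recursion stops.
Total rows emitted: 9.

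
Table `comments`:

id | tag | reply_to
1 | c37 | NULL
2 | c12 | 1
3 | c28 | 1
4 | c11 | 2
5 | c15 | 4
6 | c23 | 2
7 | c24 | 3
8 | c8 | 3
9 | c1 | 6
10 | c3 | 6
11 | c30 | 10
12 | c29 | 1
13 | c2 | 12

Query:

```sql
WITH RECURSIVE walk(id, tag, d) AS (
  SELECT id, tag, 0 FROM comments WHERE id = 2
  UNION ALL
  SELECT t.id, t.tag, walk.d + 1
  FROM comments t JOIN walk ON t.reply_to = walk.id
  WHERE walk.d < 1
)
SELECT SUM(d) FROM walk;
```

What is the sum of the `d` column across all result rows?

2

Base: id=2 (c12) at d 0.
Iteration 1: rows with reply_to in {2} -> c11 (id 4, d 1), c23 (id 6, d 1).
Iteration 2: d < 1 fails for all current rows; recursion stops.
SUM(d) = 0 + 1 + 1 = 2.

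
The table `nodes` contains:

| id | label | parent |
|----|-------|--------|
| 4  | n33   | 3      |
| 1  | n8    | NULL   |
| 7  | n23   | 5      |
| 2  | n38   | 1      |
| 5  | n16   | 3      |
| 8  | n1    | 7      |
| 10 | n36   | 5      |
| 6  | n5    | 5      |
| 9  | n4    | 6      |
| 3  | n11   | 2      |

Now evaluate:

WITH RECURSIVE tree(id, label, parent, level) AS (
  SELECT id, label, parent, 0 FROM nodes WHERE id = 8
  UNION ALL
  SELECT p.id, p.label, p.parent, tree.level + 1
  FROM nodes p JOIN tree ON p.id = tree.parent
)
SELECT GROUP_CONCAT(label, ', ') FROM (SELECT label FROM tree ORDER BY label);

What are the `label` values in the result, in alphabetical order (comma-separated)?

Base: id=8 (n1), parent=7, level 0.
Iteration 1: join on id=7 -> n23 (id 7, parent=5, level 1).
Iteration 2: join on id=5 -> n16 (id 5, parent=3, level 2).
Iteration 3: join on id=3 -> n11 (id 3, parent=2, level 3).
Iteration 4: join on id=2 -> n38 (id 2, parent=1, level 4).
Iteration 5: join on id=1 -> n8 (id 1, parent=NULL, level 5).
Iteration 6: parent is NULL; no match; recursion stops.

n1, n11, n16, n23, n38, n8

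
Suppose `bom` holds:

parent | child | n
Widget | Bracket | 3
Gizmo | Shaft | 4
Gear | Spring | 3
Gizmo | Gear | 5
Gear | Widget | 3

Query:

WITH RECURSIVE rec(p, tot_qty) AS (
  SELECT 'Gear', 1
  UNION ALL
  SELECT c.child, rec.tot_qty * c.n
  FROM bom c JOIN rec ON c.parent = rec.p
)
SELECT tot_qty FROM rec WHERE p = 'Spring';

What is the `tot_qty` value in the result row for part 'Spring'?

3

Base: (Gear, tot_qty=1).
Iteration 1: components of {Gear} -> Spring = 1*3 = 3, Widget = 1*3 = 3.
Iteration 2: components of {Spring,Widget} -> Bracket = 3*3 = 9.
Iteration 3: no further components; recursion stops.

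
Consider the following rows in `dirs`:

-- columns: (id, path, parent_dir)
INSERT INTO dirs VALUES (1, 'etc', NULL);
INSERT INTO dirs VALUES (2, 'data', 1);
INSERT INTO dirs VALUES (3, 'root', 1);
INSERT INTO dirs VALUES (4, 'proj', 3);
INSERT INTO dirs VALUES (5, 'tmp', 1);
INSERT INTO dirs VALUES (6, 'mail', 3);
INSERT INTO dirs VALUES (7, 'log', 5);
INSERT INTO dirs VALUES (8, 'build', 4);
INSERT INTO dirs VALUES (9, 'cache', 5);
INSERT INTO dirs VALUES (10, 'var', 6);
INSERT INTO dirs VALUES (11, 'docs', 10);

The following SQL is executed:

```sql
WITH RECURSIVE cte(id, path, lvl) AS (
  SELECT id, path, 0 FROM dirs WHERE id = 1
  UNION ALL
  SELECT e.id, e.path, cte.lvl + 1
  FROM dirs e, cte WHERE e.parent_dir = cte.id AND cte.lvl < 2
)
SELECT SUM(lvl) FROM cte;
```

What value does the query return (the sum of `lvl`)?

11

Base: id=1 (etc) at lvl 0.
Iteration 1: rows with parent_dir in {1} -> data (id 2, lvl 1), root (id 3, lvl 1), tmp (id 5, lvl 1).
Iteration 2: rows with parent_dir in {2,3,5} -> proj (id 4, lvl 2), mail (id 6, lvl 2), log (id 7, lvl 2), cache (id 9, lvl 2).
Iteration 3: lvl < 2 fails for all current rows; recursion stops.
SUM(lvl) = 0 + 1 + 1 + 1 + 2 + 2 + 2 + 2 = 11.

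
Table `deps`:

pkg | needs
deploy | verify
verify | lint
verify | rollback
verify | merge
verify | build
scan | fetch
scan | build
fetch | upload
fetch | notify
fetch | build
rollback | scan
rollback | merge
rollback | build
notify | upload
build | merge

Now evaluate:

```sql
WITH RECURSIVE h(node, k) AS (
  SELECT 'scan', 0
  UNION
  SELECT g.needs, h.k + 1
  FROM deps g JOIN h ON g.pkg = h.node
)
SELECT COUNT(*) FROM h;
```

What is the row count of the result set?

9

Base: (scan, k=0).
Iteration 1: edges from {scan} -> (build, k=1), (fetch, k=1).
Iteration 2: edges from {build,fetch} -> (build, k=2), (merge, k=2), (notify, k=2), (upload, k=2).
Iteration 3: edges from {build,merge,notify,upload} -> (merge, k=3), (upload, k=3).
Iteration 4: no outgoing edges from {merge,upload}; recursion stops.
Total rows emitted: 9.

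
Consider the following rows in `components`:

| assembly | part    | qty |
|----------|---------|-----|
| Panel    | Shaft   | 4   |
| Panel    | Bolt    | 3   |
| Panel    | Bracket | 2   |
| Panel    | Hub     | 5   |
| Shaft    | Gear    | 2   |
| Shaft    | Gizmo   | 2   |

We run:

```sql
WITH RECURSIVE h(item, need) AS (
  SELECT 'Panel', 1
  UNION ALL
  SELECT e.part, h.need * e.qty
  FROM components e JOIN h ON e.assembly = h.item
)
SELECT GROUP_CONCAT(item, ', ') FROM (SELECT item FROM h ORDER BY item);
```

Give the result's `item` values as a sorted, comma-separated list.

Bolt, Bracket, Gear, Gizmo, Hub, Panel, Shaft

Base: (Panel, need=1).
Iteration 1: components of {Panel} -> Bolt = 1*3 = 3, Bracket = 1*2 = 2, Hub = 1*5 = 5, Shaft = 1*4 = 4.
Iteration 2: components of {Bolt,Bracket,Hub,Shaft} -> Gear = 4*2 = 8, Gizmo = 4*2 = 8.
Iteration 3: no further components; recursion stops.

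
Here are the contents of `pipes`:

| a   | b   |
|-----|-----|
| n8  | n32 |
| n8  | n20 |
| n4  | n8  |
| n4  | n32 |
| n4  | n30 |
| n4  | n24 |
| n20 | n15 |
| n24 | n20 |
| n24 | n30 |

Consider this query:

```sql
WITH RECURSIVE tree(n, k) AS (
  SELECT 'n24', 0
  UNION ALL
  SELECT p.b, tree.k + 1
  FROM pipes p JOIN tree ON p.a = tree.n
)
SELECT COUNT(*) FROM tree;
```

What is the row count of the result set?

Base: (n24, k=0).
Iteration 1: edges from {n24} -> (n20, k=1), (n30, k=1).
Iteration 2: edges from {n20,n30} -> (n15, k=2).
Iteration 3: no outgoing edges from {n15}; recursion stops.
Total rows emitted: 4.

4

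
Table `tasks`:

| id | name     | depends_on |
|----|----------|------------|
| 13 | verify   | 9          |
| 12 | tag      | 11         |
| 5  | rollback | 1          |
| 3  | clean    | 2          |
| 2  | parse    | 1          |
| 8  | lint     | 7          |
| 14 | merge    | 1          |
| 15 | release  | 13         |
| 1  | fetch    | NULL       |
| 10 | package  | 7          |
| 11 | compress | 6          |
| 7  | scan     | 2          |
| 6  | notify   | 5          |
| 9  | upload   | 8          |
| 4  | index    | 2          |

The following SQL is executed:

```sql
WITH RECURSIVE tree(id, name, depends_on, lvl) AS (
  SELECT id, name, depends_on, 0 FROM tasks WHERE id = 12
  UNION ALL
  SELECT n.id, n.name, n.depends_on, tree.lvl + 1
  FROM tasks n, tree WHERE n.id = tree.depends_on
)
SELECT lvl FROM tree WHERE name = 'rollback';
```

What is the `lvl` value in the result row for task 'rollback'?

3

Base: id=12 (tag), depends_on=11, lvl 0.
Iteration 1: join on id=11 -> compress (id 11, depends_on=6, lvl 1).
Iteration 2: join on id=6 -> notify (id 6, depends_on=5, lvl 2).
Iteration 3: join on id=5 -> rollback (id 5, depends_on=1, lvl 3).
Iteration 4: join on id=1 -> fetch (id 1, depends_on=NULL, lvl 4).
Iteration 5: depends_on is NULL; no match; recursion stops.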